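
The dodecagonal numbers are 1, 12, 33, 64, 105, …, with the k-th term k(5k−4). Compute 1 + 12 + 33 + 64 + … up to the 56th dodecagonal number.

Σ i(5i−4) = 5Σi² − 4Σi over i = 1..56.
Σi = 1596 and Σi² = 60116.
5·60116 − 4·1596 = 294196.

294196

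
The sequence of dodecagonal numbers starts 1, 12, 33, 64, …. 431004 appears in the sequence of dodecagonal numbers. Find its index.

Set n(5n−4) = 431004, giving 5n² − 4n − 431004 = 0.
The discriminant is 16 + 20·431004 = 8620096, and √8620096 = 2936.
So n = (4 + 2936) / 10 = 2940/10 = 294.

294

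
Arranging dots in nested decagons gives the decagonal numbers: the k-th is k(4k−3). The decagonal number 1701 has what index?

21

Set n(4n−3) = 1701, giving 4n² − 3n − 1701 = 0.
The discriminant is 9 + 16·1701 = 27225, and √27225 = 165.
So n = (3 + 165) / 8 = 168/8 = 21.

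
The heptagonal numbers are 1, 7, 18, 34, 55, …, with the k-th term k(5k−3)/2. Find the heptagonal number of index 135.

45360

The 135th heptagonal number is n(5n−3)/2 with n = 135.
135·(5·135 − 3)/2 = 135·672/2 = 135·336 = 45360.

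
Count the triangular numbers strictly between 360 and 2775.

47

The n-th triangular number is n(n+1)/2.
Smallest index with value > 360: n = 27 (giving 378).
Largest index with value < 2775: n = 73 (giving 2701).
Indices 27 through 73: 47 terms.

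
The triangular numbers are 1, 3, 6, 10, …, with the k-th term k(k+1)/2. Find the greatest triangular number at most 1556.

Solve n(n+1)/2 ≤ 1556 for integer n.
n = 55 gives 1540 ≤ 1556, while n = 56 gives 1596 > 1556; so the answer is 1540.

1540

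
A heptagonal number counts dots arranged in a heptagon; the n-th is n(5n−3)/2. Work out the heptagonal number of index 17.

697

The 17th heptagonal number is n(5n−3)/2 with n = 17.
17·(5·17 − 3)/2 = 17·82/2 = 17·41 = 697.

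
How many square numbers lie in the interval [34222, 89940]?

The n-th square number is n².
Smallest index with value ≥ 34222: n = 185 (giving 34225).
Largest index with value ≤ 89940: n = 299 (giving 89401).
Indices 185 through 299: 115 terms.

115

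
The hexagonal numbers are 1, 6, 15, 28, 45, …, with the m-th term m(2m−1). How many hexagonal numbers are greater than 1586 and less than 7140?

The n-th hexagonal number is n(2n−1).
Smallest index with value > 1586: n = 29 (giving 1653).
Largest index with value < 7140: n = 59 (giving 6903).
Indices 29 through 59: 31 terms.

31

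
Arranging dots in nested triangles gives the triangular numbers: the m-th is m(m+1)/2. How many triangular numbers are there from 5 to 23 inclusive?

The n-th triangular number is n(n+1)/2.
Smallest index with value ≥ 5: n = 3 (giving 6).
Largest index with value ≤ 23: n = 6 (giving 21).
Indices 3 through 6: 4 terms.

4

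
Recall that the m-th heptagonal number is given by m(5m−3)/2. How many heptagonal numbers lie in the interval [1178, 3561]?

The n-th heptagonal number is n(5n−3)/2.
Smallest index with value ≥ 1178: n = 23 (giving 1288).
Largest index with value ≤ 3561: n = 38 (giving 3553).
Indices 23 through 38: 16 terms.

16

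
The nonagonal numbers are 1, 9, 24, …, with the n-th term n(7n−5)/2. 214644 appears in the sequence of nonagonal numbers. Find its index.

Set n(7n−5)/2 = 214644, giving 7n² − 5n − 429288 = 0.
The discriminant is 25 + 56·214644 = 12020089, and √12020089 = 3467.
So n = (5 + 3467) / 14 = 3472/14 = 248.
Check: 248·(7·248 − 5)/2 = 214644. ✓

248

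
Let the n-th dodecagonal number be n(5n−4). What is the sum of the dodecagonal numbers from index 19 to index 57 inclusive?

Σ i(5i−4) = 5Σi² − 4Σi over i = 19..57.
Σi = 1653 − 171 = 1482 and Σi² = 63365 − 2109 = 61256.
5·61256 − 4·1482 = 300352.

300352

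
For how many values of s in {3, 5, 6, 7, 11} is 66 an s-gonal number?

2

s = 3: P(3, 11) = 66. ✓
s = 5: P(5, 6) = 51 and P(5, 7) = 70; 66 is not s-gonal.
s = 6: P(6, 6) = 66. ✓
s = 7: P(7, 5) = 55 and P(7, 6) = 81; 66 is not s-gonal.
s = 11: P(11, 4) = 58 and P(11, 5) = 95; 66 is not s-gonal.
Hits: s ∈ {3, 6} → 2.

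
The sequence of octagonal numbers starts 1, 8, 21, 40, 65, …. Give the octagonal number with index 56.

9296

The 56th octagonal number is n(3n−2) with n = 56.
56·(3·56 − 2) = 56·166 = 9296.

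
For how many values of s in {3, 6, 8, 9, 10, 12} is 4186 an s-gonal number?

2

s = 3: P(3, 91) = 4186. ✓
s = 6: P(6, 46) = 4186. ✓
s = 8: P(8, 37) = 4033 and P(8, 38) = 4256; 4186 is not s-gonal.
s = 9: P(9, 34) = 3961 and P(9, 35) = 4200; 4186 is not s-gonal.
s = 10: P(10, 32) = 4000 and P(10, 33) = 4257; 4186 is not s-gonal.
s = 12: P(12, 29) = 4089 and P(12, 30) = 4380; 4186 is not s-gonal.
Hits: s ∈ {3, 6} → 2.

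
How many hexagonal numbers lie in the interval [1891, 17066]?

The n-th hexagonal number is n(2n−1).
Smallest index with value ≥ 1891: n = 31 (giving 1891).
Largest index with value ≤ 17066: n = 92 (giving 16836).
Indices 31 through 92: 62 terms.

62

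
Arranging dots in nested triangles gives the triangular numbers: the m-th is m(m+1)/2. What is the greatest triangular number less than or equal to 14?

10

Solve n(n+1)/2 ≤ 14 for integer n.
n = 4 gives 10 ≤ 14, while n = 5 gives 15 > 14; so the answer is 10.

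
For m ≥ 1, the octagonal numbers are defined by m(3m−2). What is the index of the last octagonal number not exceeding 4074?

37

Solve n(3n−2) ≤ 4074 for integer n.
n = 37 gives 4033 ≤ 4074, while n = 38 gives 4256 > 4074; so the answer is index 37.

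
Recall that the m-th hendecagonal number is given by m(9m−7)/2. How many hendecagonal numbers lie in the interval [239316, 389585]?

The n-th hendecagonal number is n(9n−7)/2.
Smallest index with value ≥ 239316: n = 231 (giving 239316).
Largest index with value ≤ 389585: n = 294 (giving 387933).
Indices 231 through 294: 64 terms.

64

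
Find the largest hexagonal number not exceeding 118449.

Solve n(2n−1) ≤ 118449 for integer n.
n = 243 gives 117855 ≤ 118449, while n = 244 gives 118828 > 118449; so the answer is 117855.

117855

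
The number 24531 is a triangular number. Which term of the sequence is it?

Set n(n+1)/2 = 24531, giving n² + n − 49062 = 0.
The discriminant is 1 + 8·24531 = 196249, and √196249 = 443.
So n = (-1 + 443) / 2 = 442/2 = 221.

221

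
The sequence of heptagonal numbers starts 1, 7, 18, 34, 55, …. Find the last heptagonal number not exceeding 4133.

3940

Solve n(5n−3)/2 ≤ 4133 for integer n.
n = 40 gives 3940 ≤ 4133, while n = 41 gives 4141 > 4133; so the answer is 3940.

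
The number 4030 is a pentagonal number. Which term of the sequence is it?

52

Set n(3n−1)/2 = 4030, giving 3n² − n − 8060 = 0.
The discriminant is 1 + 24·4030 = 96721, and √96721 = 311.
So n = (1 + 311) / 6 = 312/6 = 52.
Check: 52·(3·52 − 1)/2 = 4030. ✓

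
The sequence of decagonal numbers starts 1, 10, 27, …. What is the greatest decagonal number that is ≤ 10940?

10660

Solve n(4n−3) ≤ 10940 for integer n.
n = 52 gives 10660 ≤ 10940, while n = 53 gives 11077 > 10940; so the answer is 10660.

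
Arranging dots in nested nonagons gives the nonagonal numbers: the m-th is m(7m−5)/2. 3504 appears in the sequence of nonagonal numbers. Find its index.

32

Set n(7n−5)/2 = 3504, giving 7n² − 5n − 7008 = 0.
The discriminant is 25 + 56·3504 = 196249, and √196249 = 443.
So n = (5 + 443) / 14 = 448/14 = 32.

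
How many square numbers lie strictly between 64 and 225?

6

The n-th square number is n².
Smallest index with value > 64: n = 9 (giving 81).
Largest index with value < 225: n = 14 (giving 196).
Indices 9 through 14: 6 terms.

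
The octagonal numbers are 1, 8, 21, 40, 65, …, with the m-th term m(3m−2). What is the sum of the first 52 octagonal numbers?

141934

Σ i(3i−2) = 3Σi² − 2Σi over i = 1..52.
Σi = 1378 and Σi² = 48230.
3·48230 − 2·1378 = 141934.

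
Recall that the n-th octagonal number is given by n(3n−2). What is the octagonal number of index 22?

1408

The 22nd octagonal number is n(3n−2) with n = 22.
22·(3·22 − 2) = 22·64 = 1408.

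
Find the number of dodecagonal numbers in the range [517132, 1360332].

201

The n-th dodecagonal number is n(5n−4).
Smallest index with value ≥ 517132: n = 322 (giving 517132).
Largest index with value ≤ 1360332: n = 522 (giving 1360332).
Indices 322 through 522: 201 terms.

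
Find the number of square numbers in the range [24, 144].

The n-th square number is n².
Smallest index with value ≥ 24: n = 5 (giving 25).
Largest index with value ≤ 144: n = 12 (giving 144).
Indices 5 through 12: 8 terms.

8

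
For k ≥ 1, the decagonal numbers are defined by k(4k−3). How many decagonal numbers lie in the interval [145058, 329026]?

97

The n-th decagonal number is n(4n−3).
Smallest index with value ≥ 145058: n = 191 (giving 145351).
Largest index with value ≤ 329026: n = 287 (giving 328615).
Indices 191 through 287: 97 terms.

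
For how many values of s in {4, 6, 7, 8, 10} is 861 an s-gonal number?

s = 4: P(4, 29) = 841 and P(4, 30) = 900; 861 is not s-gonal.
s = 6: P(6, 21) = 861. ✓
s = 7: P(7, 18) = 783 and P(7, 19) = 874; 861 is not s-gonal.
s = 8: P(8, 17) = 833 and P(8, 18) = 936; 861 is not s-gonal.
s = 10: P(10, 15) = 855 and P(10, 16) = 976; 861 is not s-gonal.
Hits: s ∈ {6} → 1.

1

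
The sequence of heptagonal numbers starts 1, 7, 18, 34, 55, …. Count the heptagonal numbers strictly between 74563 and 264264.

The n-th heptagonal number is n(5n−3)/2.
Smallest index with value > 74563: n = 174 (giving 75429).
Largest index with value < 264264: n = 325 (giving 263575).
Indices 174 through 325: 152 terms.

152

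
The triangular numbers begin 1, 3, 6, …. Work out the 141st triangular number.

The 141st triangular number is n(n+1)/2 with n = 141.
141·142/2 = 20022/2 = 10011.

10011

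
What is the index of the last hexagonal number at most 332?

13

Solve n(2n−1) ≤ 332 for integer n.
n = 13 gives 325 ≤ 332, while n = 14 gives 378 > 332; so the answer is index 13.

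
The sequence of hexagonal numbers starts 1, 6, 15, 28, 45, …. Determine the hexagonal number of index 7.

91

The 7th hexagonal number is n(2n−1) with n = 7.
7·(2·7 − 1) = 7·13 = 91.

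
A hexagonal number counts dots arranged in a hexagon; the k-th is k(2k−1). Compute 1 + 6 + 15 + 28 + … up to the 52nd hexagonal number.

95082

Σ i(2i−1) = 2Σi² − Σi over i = 1..52.
Σi = 1378 and Σi² = 48230.
2·48230 − 1·1378 = 95082.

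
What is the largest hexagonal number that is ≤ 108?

Solve n(2n−1) ≤ 108 for integer n.
n = 7 gives 91 ≤ 108, while n = 8 gives 120 > 108; so the answer is 91.

91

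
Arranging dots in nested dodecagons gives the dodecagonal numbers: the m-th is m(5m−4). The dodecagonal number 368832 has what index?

Set n(5n−4) = 368832, giving 5n² − 4n − 368832 = 0.
The discriminant is 16 + 20·368832 = 7376656, and √7376656 = 2716.
So n = (4 + 2716) / 10 = 2720/10 = 272.
Check: 272·(5·272 − 4) = 368832. ✓

272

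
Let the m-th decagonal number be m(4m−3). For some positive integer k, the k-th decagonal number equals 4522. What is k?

34

Set n(4n−3) = 4522, giving 4n² − 3n − 4522 = 0.
So n = (3 + 269) / 8 = 272/8 = 34.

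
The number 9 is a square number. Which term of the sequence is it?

3

We need n² = 9, so n = √9 = 3.
Check: 3² = 9. ✓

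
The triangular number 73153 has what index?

Set n(n+1)/2 = 73153, giving n² + n − 146306 = 0.
So n = (-1 + 765) / 2 = 764/2 = 382.

382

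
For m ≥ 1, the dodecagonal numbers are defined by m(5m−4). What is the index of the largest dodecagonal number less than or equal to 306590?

Solve n(5n−4) ≤ 306590 for integer n.
n = 248 gives 306528 ≤ 306590, while n = 249 gives 309009 > 306590; so the answer is index 248.

248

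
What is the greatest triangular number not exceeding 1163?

Solve n(n+1)/2 ≤ 1163 for integer n.
n = 47 gives 1128 ≤ 1163, while n = 48 gives 1176 > 1163; so the answer is 1128.

1128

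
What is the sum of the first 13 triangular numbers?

455

Σ i(i+1)/2 = (Σi² + Σi) / 2 over i = 1..13.
Σi = 91 and Σi² = 819.
(1·819 + 1·91) / 2 = 910/2 = 455.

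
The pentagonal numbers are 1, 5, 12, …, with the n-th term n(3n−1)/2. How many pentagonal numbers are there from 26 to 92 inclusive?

The n-th pentagonal number is n(3n−1)/2.
Smallest index with value ≥ 26: n = 5 (giving 35).
Largest index with value ≤ 92: n = 8 (giving 92).
Indices 5 through 8: 4 terms.

4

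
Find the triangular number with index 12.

The 12th triangular number is n(n+1)/2 with n = 12.
12·13/2 = 156/2 = 78.

78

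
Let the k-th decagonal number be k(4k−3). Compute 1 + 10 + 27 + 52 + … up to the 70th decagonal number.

Σ i(4i−3) = 4Σi² − 3Σi over i = 1..70.
Σi = 2485 and Σi² = 116795.
4·116795 − 3·2485 = 459725.

459725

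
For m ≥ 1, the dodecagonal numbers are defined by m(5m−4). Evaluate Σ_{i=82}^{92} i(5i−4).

413017

Σ i(5i−4) = 5Σi² − 4Σi over i = 82..92.
Σi = 4278 − 3321 = 957 and Σi² = 263810 − 180441 = 83369.
5·83369 − 4·957 = 413017.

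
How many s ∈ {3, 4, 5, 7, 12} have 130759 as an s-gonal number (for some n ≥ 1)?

1

s = 3: P(3, 510) = 130305 and P(3, 511) = 130816; 130759 is not s-gonal.
s = 4: P(4, 361) = 130321 and P(4, 362) = 131044; 130759 is not s-gonal.
s = 5: P(5, 295) = 130390 and P(5, 296) = 131276; 130759 is not s-gonal.
s = 7: P(7, 229) = 130759. ✓
s = 12: P(12, 162) = 130572 and P(12, 163) = 132193; 130759 is not s-gonal.
Hits: s ∈ {7} → 1.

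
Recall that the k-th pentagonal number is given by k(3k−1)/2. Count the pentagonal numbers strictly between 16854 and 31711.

The n-th pentagonal number is n(3n−1)/2.
Smallest index with value > 16854: n = 107 (giving 17120).
Largest index with value < 31711: n = 145 (giving 31465).
Indices 107 through 145: 39 terms.

39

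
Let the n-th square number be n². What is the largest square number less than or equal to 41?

36

Solve n² ≤ 41 for integer n.
n = 6 gives 36 ≤ 41, while n = 7 gives 49 > 41; so the answer is 36.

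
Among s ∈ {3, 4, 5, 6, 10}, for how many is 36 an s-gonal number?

s = 3: P(3, 8) = 36. ✓
s = 4: P(4, 6) = 36. ✓
s = 5: P(5, 5) = 35 and P(5, 6) = 51; 36 is not s-gonal.
s = 6: P(6, 4) = 28 and P(6, 5) = 45; 36 is not s-gonal.
s = 10: P(10, 3) = 27 and P(10, 4) = 52; 36 is not s-gonal.
Hits: s ∈ {3, 4} → 2.

2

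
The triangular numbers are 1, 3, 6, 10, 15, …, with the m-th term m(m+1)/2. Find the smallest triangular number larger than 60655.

60726

Solve n(n+1)/2 > 60655 for integer n.
The largest n with value ≤ 60655 is 347 (since 60378 ≤ 60655 < 60726), so the first above is n = 348, value 60726.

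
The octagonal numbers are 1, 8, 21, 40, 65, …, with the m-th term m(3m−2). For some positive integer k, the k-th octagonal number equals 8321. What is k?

53

Set n(3n−2) = 8321, giving 3n² − 2n − 8321 = 0.
The discriminant is 4 + 12·8321 = 99856, and √99856 = 316.
So n = (2 + 316) / 6 = 318/6 = 53.
Check: 53·(3·53 − 2) = 8321. ✓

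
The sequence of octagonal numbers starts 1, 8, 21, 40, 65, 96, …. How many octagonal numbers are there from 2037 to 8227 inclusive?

The n-th octagonal number is n(3n−2).
Smallest index with value ≥ 2037: n = 27 (giving 2133).
Largest index with value ≤ 8227: n = 52 (giving 8008).
Indices 27 through 52: 26 terms.

26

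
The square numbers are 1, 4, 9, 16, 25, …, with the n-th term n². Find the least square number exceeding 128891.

129600

Solve n² > 128891 for integer n.
The largest n with value ≤ 128891 is 359 (since 128881 ≤ 128891 < 129600), so the first above is n = 360, value 129600.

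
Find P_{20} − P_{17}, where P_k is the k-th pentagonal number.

165

20·(3·20 − 1)/2 = 590 and 17·(3·17 − 1)/2 = 425.
Difference: 590 − 425 = 165.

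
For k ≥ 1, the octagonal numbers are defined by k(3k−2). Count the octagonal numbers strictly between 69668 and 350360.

The n-th octagonal number is n(3n−2).
Smallest index with value > 69668: n = 153 (giving 69921).
Largest index with value < 350360: n = 342 (giving 350208).
Indices 153 through 342: 190 terms.

190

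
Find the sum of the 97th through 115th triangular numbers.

Σ i(i+1)/2 = (Σi² + Σi) / 2 over i = 97..115.
Σi = 6670 − 4656 = 2014 and Σi² = 513590 − 299536 = 214054.
(1·214054 + 1·2014) / 2 = 216068/2 = 108034.

108034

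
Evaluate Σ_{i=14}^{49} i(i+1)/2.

Σ i(i+1)/2 = (Σi² + Σi) / 2 over i = 14..49.
Σi = 1225 − 91 = 1134 and Σi² = 40425 − 819 = 39606.
(1·39606 + 1·1134) / 2 = 40740/2 = 20370.

20370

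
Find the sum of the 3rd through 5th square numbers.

50

Σ_{i=3}^{5} i² = 55 − 5 = 50.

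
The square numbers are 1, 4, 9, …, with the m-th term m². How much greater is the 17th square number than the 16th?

n² − (n−1)² = 2n − 1, so 17² − 16² = 2·17 − 1 = 33.

33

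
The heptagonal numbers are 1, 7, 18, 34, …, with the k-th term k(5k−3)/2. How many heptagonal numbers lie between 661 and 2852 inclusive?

The n-th heptagonal number is n(5n−3)/2.
Smallest index with value ≥ 661: n = 17 (giving 697).
Largest index with value ≤ 2852: n = 34 (giving 2839).
Indices 17 through 34: 18 terms.

18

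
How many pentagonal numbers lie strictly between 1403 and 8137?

The n-th pentagonal number is n(3n−1)/2.
Smallest index with value > 1403: n = 31 (giving 1426).
Largest index with value < 8137: n = 73 (giving 7957).
Indices 31 through 73: 43 terms.

43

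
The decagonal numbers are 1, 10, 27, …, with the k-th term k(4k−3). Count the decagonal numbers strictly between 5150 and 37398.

61

The n-th decagonal number is n(4n−3).
Smallest index with value > 5150: n = 37 (giving 5365).
Largest index with value < 37398: n = 97 (giving 37345).
Indices 37 through 97: 61 terms.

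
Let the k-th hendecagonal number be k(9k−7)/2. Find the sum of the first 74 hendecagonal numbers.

610500

Σ i(9i−7)/2 = (9Σi² − 7Σi) / 2 over i = 1..74.
Σi = 2775 and Σi² = 137825.
(9·137825 − 7·2775) / 2 = 1221000/2 = 610500.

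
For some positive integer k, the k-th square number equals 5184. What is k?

We need n² = 5184, so n = √5184 = 72.
Check: 72² = 5184. ✓

72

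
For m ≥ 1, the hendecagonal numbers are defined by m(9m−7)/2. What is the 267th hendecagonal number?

319866

The 267th hendecagonal number is n(9n−7)/2 with n = 267.
267·(9·267 − 7)/2 = 267·2396/2 = 267·1198 = 319866.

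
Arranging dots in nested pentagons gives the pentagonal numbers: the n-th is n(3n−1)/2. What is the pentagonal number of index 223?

74482

223·(3·223 − 1)/2 = 223·668/2 = 223·334 = 74482.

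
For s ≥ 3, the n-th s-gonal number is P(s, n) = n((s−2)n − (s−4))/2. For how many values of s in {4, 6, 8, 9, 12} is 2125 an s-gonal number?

1

s = 4: P(4, 46) = 2116 and P(4, 47) = 2209; 2125 is not s-gonal.
s = 6: P(6, 32) = 2016 and P(6, 33) = 2145; 2125 is not s-gonal.
s = 8: P(8, 26) = 1976 and P(8, 27) = 2133; 2125 is not s-gonal.
s = 9: P(9, 25) = 2125. ✓
s = 12: P(12, 21) = 2121 and P(12, 22) = 2332; 2125 is not s-gonal.
Hits: s ∈ {9} → 1.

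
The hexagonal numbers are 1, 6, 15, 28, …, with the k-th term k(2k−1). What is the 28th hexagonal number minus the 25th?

315

28·(2·28 − 1) = 1540 and 25·(2·25 − 1) = 1225.
Difference: 1540 − 1225 = 315.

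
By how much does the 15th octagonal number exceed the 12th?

15·(3·15 − 2) = 645 and 12·(3·12 − 2) = 408.
Difference: 645 − 408 = 237.

237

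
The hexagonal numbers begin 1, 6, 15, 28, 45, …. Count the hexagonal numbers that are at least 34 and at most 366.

The n-th hexagonal number is n(2n−1).
Smallest index with value ≥ 34: n = 5 (giving 45).
Largest index with value ≤ 366: n = 13 (giving 325).
Indices 5 through 13: 9 terms.

9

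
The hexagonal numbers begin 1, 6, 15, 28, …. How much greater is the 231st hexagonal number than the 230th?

921

Consecutive hexagonal numbers differ by 4n − 3: here 4·231 − 3 = 921.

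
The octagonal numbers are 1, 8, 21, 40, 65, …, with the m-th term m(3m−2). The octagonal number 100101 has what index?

Set n(3n−2) = 100101, giving 3n² − 2n − 100101 = 0.
So n = (2 + 1096) / 6 = 1098/6 = 183.

183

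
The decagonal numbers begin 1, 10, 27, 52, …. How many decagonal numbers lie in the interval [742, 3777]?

The n-th decagonal number is n(4n−3).
Smallest index with value ≥ 742: n = 14 (giving 742).
Largest index with value ≤ 3777: n = 31 (giving 3751).
Indices 14 through 31: 18 terms.

18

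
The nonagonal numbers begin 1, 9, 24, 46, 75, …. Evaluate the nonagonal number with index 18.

The 18th nonagonal number is n(7n−5)/2 with n = 18.
18·(7·18 − 5)/2 = 18·121/2 = 1089.

1089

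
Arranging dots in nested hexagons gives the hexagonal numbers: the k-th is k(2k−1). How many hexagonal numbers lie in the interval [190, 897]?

The n-th hexagonal number is n(2n−1).
Smallest index with value ≥ 190: n = 10 (giving 190).
Largest index with value ≤ 897: n = 21 (giving 861).
Indices 10 through 21: 12 terms.

12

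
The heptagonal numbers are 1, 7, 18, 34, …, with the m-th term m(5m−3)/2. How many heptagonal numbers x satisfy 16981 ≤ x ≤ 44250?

51

The n-th heptagonal number is n(5n−3)/2.
Smallest index with value ≥ 16981: n = 83 (giving 17098).
Largest index with value ≤ 44250: n = 133 (giving 44023).
Indices 83 through 133: 51 terms.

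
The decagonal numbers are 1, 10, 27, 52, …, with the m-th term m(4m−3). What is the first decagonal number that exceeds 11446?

11502

Solve n(4n−3) > 11446 for integer n.
The largest n with value ≤ 11446 is 53 (since 11077 ≤ 11446 < 11502), so the first above is n = 54, value 11502.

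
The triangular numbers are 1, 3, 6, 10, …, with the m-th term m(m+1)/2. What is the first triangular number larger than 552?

Solve n(n+1)/2 > 552 for integer n.
The largest n with value ≤ 552 is 32 (since 528 ≤ 552 < 561), so the first above is n = 33, value 561.

561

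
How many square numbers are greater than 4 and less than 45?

4

The n-th square number is n².
Smallest index with value > 4: n = 3 (giving 9).
Largest index with value < 45: n = 6 (giving 36).
Indices 3 through 6: 4 terms.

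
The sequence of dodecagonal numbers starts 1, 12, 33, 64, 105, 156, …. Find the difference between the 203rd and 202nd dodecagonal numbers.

Consecutive dodecagonal numbers differ by 10n − 9: here 10·203 − 9 = 2021.

2021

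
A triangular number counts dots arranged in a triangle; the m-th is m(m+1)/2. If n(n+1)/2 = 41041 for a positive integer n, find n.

Set n(n+1)/2 = 41041, giving n² + n − 82082 = 0.
The discriminant is 1 + 8·41041 = 328329, and √328329 = 573.
So n = (-1 + 573) / 2 = 572/2 = 286.

286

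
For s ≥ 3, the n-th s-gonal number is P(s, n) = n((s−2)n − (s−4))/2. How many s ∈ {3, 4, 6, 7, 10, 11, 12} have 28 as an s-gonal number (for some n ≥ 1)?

s = 3: P(3, 7) = 28. ✓
s = 4: P(4, 5) = 25 and P(4, 6) = 36; 28 is not s-gonal.
s = 6: P(6, 4) = 28. ✓
s = 7: P(7, 3) = 18 and P(7, 4) = 34; 28 is not s-gonal.
s = 10: P(10, 3) = 27 and P(10, 4) = 52; 28 is not s-gonal.
s = 11: P(11, 2) = 11 and P(11, 3) = 30; 28 is not s-gonal.
s = 12: P(12, 2) = 12 and P(12, 3) = 33; 28 is not s-gonal.
Hits: s ∈ {3, 6} → 2.

2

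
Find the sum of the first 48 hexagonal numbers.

74872

Σ i(2i−1) = 2Σi² − Σi over i = 1..48.
Σi = 1176 and Σi² = 38024.
2·38024 − 1·1176 = 74872.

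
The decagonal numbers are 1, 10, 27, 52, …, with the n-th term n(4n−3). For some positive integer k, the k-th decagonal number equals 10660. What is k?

Set n(4n−3) = 10660, giving 4n² − 3n − 10660 = 0.
The discriminant is 9 + 16·10660 = 170569, and √170569 = 413.
So n = (3 + 413) / 8 = 416/8 = 52.

52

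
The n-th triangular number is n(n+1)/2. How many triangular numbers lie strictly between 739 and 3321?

The n-th triangular number is n(n+1)/2.
Smallest index with value > 739: n = 38 (giving 741).
Largest index with value < 3321: n = 80 (giving 3240).
Indices 38 through 80: 43 terms.

43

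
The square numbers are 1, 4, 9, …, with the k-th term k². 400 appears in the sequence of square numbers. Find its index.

We need n² = 400, so n = √400 = 20.

20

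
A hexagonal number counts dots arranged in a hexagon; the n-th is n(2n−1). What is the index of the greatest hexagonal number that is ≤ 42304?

Solve n(2n−1) ≤ 42304 for integer n.
n = 145 gives 41905 ≤ 42304, while n = 146 gives 42486 > 42304; so the answer is index 145.

145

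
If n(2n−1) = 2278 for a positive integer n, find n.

34

Set n(2n−1) = 2278, giving 2n² − n − 2278 = 0.
So n = (1 + 135) / 4 = 136/4 = 34.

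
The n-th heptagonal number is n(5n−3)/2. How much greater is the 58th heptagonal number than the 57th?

286

Consecutive heptagonal numbers differ by 5n − 4: here 5·58 − 4 = 286.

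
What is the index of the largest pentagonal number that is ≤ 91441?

247

Solve n(3n−1)/2 ≤ 91441 for integer n.
n = 247 gives 91390 ≤ 91441, while n = 248 gives 92132 > 91441; so the answer is index 247.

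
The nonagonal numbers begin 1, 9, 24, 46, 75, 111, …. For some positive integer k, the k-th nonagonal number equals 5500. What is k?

40

Set n(7n−5)/2 = 5500, giving 7n² − 5n − 11000 = 0.
The discriminant is 25 + 56·5500 = 308025, and √308025 = 555.
So n = (5 + 555) / 14 = 560/14 = 40.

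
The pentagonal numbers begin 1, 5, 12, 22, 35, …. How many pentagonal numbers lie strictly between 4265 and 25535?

The n-th pentagonal number is n(3n−1)/2.
Smallest index with value > 4265: n = 54 (giving 4347).
Largest index with value < 25535: n = 130 (giving 25285).
Indices 54 through 130: 77 terms.

77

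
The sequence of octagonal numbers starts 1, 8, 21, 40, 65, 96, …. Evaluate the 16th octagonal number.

The 16th octagonal number is n(3n−2) with n = 16.
16·(3·16 − 2) = 16·46 = 736.

736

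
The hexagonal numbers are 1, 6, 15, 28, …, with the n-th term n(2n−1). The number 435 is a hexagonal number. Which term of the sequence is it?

15

Set n(2n−1) = 435, giving 2n² − n − 435 = 0.
The discriminant is 1 + 8·435 = 3481, and √3481 = 59.
So n = (1 + 59) / 4 = 60/4 = 15.
Check: 15·(2·15 − 1) = 435. ✓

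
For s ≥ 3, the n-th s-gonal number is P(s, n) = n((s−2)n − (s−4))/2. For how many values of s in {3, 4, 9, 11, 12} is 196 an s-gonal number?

2

s = 3: P(3, 19) = 190 and P(3, 20) = 210; 196 is not s-gonal.
s = 4: P(4, 14) = 196. ✓
s = 9: P(9, 7) = 154 and P(9, 8) = 204; 196 is not s-gonal.
s = 11: P(11, 7) = 196. ✓
s = 12: P(12, 6) = 156 and P(12, 7) = 217; 196 is not s-gonal.
Hits: s ∈ {4, 11} → 2.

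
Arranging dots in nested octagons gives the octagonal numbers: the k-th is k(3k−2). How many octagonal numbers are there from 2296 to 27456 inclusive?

The n-th octagonal number is n(3n−2).
Smallest index with value ≥ 2296: n = 28 (giving 2296).
Largest index with value ≤ 27456: n = 96 (giving 27456).
Indices 28 through 96: 69 terms.

69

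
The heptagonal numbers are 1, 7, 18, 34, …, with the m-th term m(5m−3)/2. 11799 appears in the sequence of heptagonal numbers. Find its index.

69

Set n(5n−3)/2 = 11799, giving 5n² − 3n − 23598 = 0.
The discriminant is 9 + 40·11799 = 471969, and √471969 = 687.
So n = (3 + 687) / 10 = 690/10 = 69.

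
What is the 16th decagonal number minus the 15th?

Consecutive decagonal numbers differ by 8n − 7: here 8·16 − 7 = 121.

121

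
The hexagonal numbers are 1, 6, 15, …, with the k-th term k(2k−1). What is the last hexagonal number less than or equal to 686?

630

Solve n(2n−1) ≤ 686 for integer n.
n = 18 gives 630 ≤ 686, while n = 19 gives 703 > 686; so the answer is 630.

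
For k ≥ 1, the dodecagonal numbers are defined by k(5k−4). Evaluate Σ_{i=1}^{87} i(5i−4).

1101188

Σ i(5i−4) = 5Σi² − 4Σi over i = 1..87.
Σi = 3828 and Σi² = 223300.
5·223300 − 4·3828 = 1101188.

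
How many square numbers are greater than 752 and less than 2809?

25

The n-th square number is n².
Smallest index with value > 752: n = 28 (giving 784).
Largest index with value < 2809: n = 52 (giving 2704).
Indices 28 through 52: 25 terms.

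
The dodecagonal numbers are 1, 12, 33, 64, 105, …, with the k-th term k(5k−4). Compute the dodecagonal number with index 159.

The 159th dodecagonal number is n(5n−4) with n = 159.
159·(5·159 − 4) = 159·791 = 125769.

125769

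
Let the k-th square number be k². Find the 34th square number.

The 34th square number is n² with n = 34.
34² = 1156.

1156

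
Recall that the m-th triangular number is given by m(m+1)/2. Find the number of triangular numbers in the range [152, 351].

10

The n-th triangular number is n(n+1)/2.
Smallest index with value ≥ 152: n = 17 (giving 153).
Largest index with value ≤ 351: n = 26 (giving 351).
Indices 17 through 26: 10 terms.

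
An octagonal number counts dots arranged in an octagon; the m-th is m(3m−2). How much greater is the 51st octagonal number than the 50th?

Consecutive octagonal numbers differ by 6n − 5: here 6·51 − 5 = 301.

301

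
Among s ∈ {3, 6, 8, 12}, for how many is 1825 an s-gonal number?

s = 3: P(3, 59) = 1770 and P(3, 60) = 1830; 1825 is not s-gonal.
s = 6: P(6, 30) = 1770 and P(6, 31) = 1891; 1825 is not s-gonal.
s = 8: P(8, 25) = 1825. ✓
s = 12: P(12, 19) = 1729 and P(12, 20) = 1920; 1825 is not s-gonal.
Hits: s ∈ {8} → 1.

1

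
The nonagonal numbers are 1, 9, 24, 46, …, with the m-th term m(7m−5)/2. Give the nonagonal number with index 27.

The 27th nonagonal number is n(7n−5)/2 with n = 27.
27·(7·27 − 5)/2 = 27·184/2 = 27·92 = 2484.

2484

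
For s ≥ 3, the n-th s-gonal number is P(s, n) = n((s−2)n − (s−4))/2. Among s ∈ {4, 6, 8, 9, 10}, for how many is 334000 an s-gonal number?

1

s = 4: P(4, 577) = 332929 and P(4, 578) = 334084; 334000 is not s-gonal.
s = 6: P(6, 408) = 332520 and P(6, 409) = 334153; 334000 is not s-gonal.
s = 8: P(8, 334) = 334000. ✓
s = 9: P(9, 309) = 333411 and P(9, 310) = 335575; 334000 is not s-gonal.
s = 10: P(10, 289) = 333217 and P(10, 290) = 335530; 334000 is not s-gonal.
Hits: s ∈ {8} → 1.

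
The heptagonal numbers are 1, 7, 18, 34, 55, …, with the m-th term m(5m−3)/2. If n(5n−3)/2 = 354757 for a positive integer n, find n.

377

Set n(5n−3)/2 = 354757, giving 5n² − 3n − 709514 = 0.
The discriminant is 9 + 40·354757 = 14190289, and √14190289 = 3767.
So n = (3 + 3767) / 10 = 3770/10 = 377.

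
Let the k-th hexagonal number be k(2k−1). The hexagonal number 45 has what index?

Set n(2n−1) = 45, giving 2n² − n − 45 = 0.
The discriminant is 1 + 8·45 = 361, and √361 = 19.
So n = (1 + 19) / 4 = 20/4 = 5.
Check: 5·(2·5 − 1) = 45. ✓

5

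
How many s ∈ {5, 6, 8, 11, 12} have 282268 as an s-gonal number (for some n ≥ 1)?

s = 5: P(5, 433) = 281017 and P(5, 434) = 282317; 282268 is not s-gonal.
s = 6: P(6, 375) = 280875 and P(6, 376) = 282376; 282268 is not s-gonal.
s = 8: P(8, 307) = 282133 and P(8, 308) = 283976; 282268 is not s-gonal.
s = 11: P(11, 250) = 280375 and P(11, 251) = 282626; 282268 is not s-gonal.
s = 12: P(12, 238) = 282268. ✓
Hits: s ∈ {12} → 1.

1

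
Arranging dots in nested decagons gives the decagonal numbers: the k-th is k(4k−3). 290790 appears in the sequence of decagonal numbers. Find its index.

Set n(4n−3) = 290790, giving 4n² − 3n − 290790 = 0.
The discriminant is 9 + 16·290790 = 4652649, and √4652649 = 2157.
So n = (3 + 2157) / 8 = 2160/8 = 270.

270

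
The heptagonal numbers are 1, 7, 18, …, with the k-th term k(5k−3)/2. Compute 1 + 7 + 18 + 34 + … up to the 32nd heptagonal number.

Σ i(5i−3)/2 = (5Σi² − 3Σi) / 2 over i = 1..32.
Σi = 528 and Σi² = 11440.
(5·11440 − 3·528) / 2 = 55616/2 = 27808.

27808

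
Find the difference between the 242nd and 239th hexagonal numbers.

2883

242·(2·242 − 1) = 116886 and 239·(2·239 − 1) = 114003.
Difference: 116886 − 114003 = 2883.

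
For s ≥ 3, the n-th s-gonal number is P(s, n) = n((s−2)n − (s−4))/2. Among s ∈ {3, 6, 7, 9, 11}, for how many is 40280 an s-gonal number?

1

s = 3: P(3, 283) = 40186 and P(3, 284) = 40470; 40280 is not s-gonal.
s = 6: P(6, 142) = 40186 and P(6, 143) = 40755; 40280 is not s-gonal.
s = 7: P(7, 127) = 40132 and P(7, 128) = 40768; 40280 is not s-gonal.
s = 9: P(9, 107) = 39804 and P(9, 108) = 40554; 40280 is not s-gonal.
s = 11: P(11, 95) = 40280. ✓
Hits: s ∈ {11} → 1.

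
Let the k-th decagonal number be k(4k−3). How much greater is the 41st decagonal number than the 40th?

Consecutive decagonal numbers differ by 8n − 7: here 8·41 − 7 = 321.

321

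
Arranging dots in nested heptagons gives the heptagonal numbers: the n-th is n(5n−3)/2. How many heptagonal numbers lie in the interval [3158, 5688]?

The n-th heptagonal number is n(5n−3)/2.
Smallest index with value ≥ 3158: n = 36 (giving 3186).
Largest index with value ≤ 5688: n = 48 (giving 5688).
Indices 36 through 48: 13 terms.

13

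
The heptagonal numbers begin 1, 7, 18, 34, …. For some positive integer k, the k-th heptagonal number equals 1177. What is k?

22

Set n(5n−3)/2 = 1177, giving 5n² − 3n − 2354 = 0.
So n = (3 + 217) / 10 = 220/10 = 22.
Check: 22·(5·22 − 3)/2 = 1177. ✓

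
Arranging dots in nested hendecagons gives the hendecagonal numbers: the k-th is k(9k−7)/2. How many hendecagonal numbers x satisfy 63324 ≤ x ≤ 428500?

The n-th hendecagonal number is n(9n−7)/2.
Smallest index with value ≥ 63324: n = 120 (giving 64380).
Largest index with value ≤ 428500: n = 308 (giving 425810).
Indices 120 through 308: 189 terms.

189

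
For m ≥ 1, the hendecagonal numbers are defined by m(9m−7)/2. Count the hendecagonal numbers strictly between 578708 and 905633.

89

The n-th hendecagonal number is n(9n−7)/2.
Smallest index with value > 578708: n = 360 (giving 581940).
Largest index with value < 905633: n = 448 (giving 901600).
Indices 360 through 448: 89 terms.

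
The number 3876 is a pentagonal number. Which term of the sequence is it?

51

Set n(3n−1)/2 = 3876, giving 3n² − n − 7752 = 0.
The discriminant is 1 + 24·3876 = 93025, and √93025 = 305.
So n = (1 + 305) / 6 = 306/6 = 51.
Check: 51·(3·51 − 1)/2 = 3876. ✓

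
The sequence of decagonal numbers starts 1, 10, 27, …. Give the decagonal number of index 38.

The 38th decagonal number is n(4n−3) with n = 38.
38·(4·38 − 3) = 38·149 = 5662.

5662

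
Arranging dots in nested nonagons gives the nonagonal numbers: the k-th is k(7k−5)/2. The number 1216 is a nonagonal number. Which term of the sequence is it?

Set n(7n−5)/2 = 1216, giving 7n² − 5n − 2432 = 0.
So n = (5 + 261) / 14 = 266/14 = 19.

19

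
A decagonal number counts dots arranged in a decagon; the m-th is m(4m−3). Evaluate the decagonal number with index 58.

13282

58·(4·58 − 3) = 58·229 = 13282.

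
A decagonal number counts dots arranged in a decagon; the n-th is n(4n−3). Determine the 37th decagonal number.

37·(4·37 − 3) = 37·145 = 5365.

5365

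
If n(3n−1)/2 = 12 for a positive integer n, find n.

Set n(3n−1)/2 = 12, giving 3n² − n − 24 = 0.
The discriminant is 1 + 24·12 = 289, and √289 = 17.
So n = (1 + 17) / 6 = 18/6 = 3.

3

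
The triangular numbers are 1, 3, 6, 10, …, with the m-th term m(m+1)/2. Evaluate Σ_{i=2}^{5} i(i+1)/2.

34

Σ i(i+1)/2 = (Σi² + Σi) / 2 over i = 2..5.
Σi = 15 − 1 = 14 and Σi² = 55 − 1 = 54.
(1·54 + 1·14) / 2 = 68/2 = 34.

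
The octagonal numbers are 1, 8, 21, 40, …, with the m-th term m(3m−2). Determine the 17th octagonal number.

833

17·(3·17 − 2) = 17·49 = 833.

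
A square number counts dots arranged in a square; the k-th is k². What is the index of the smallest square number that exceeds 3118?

Solve n² > 3118 for integer n.
The largest n with value ≤ 3118 is 55 (since 3025 ≤ 3118 < 3136), so the first above is n = 56, value 3136.

56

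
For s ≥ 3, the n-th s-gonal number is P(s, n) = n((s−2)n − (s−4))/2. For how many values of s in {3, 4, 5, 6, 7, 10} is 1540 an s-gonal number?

s = 3: P(3, 55) = 1540. ✓
s = 4: P(4, 39) = 1521 and P(4, 40) = 1600; 1540 is not s-gonal.
s = 5: P(5, 32) = 1520 and P(5, 33) = 1617; 1540 is not s-gonal.
s = 6: P(6, 28) = 1540. ✓
s = 7: P(7, 25) = 1525 and P(7, 26) = 1651; 1540 is not s-gonal.
s = 10: P(10, 20) = 1540. ✓
Hits: s ∈ {3, 6, 10} → 3.

3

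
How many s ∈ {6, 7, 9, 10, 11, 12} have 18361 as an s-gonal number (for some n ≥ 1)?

s = 6: P(6, 96) = 18336 and P(6, 97) = 18721; 18361 is not s-gonal.
s = 7: P(7, 86) = 18361. ✓
s = 9: P(9, 72) = 17964 and P(9, 73) = 18469; 18361 is not s-gonal.
s = 10: P(10, 68) = 18292 and P(10, 69) = 18837; 18361 is not s-gonal.
s = 11: P(11, 64) = 18208 and P(11, 65) = 18785; 18361 is not s-gonal.
s = 12: P(12, 61) = 18361. ✓
Hits: s ∈ {7, 12} → 2.

2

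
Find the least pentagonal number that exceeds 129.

Solve n(3n−1)/2 > 129 for integer n.
The largest n with value ≤ 129 is 9 (since 117 ≤ 129 < 145), so the first above is n = 10, value 145.

145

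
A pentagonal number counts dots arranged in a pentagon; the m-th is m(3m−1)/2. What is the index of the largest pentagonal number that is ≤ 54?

6

Solve n(3n−1)/2 ≤ 54 for integer n.
n = 6 gives 51 ≤ 54, while n = 7 gives 70 > 54; so the answer is index 6.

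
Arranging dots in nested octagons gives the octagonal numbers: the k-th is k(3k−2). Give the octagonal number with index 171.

87381

The 171st octagonal number is n(3n−2) with n = 171.
171·(3·171 − 2) = 171·511 = 87381.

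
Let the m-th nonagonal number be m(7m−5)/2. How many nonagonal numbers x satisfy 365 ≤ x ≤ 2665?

17

The n-th nonagonal number is n(7n−5)/2.
Smallest index with value ≥ 365: n = 11 (giving 396).
Largest index with value ≤ 2665: n = 27 (giving 2484).
Indices 11 through 27: 17 terms.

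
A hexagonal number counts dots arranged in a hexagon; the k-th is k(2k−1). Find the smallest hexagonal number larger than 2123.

Solve n(2n−1) > 2123 for integer n.
The largest n with value ≤ 2123 is 32 (since 2016 ≤ 2123 < 2145), so the first above is n = 33, value 2145.

2145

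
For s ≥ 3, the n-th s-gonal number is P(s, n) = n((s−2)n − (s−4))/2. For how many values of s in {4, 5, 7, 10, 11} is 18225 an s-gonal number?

1

s = 4: P(4, 135) = 18225. ✓
s = 5: P(5, 110) = 18095 and P(5, 111) = 18426; 18225 is not s-gonal.
s = 7: P(7, 85) = 17935 and P(7, 86) = 18361; 18225 is not s-gonal.
s = 10: P(10, 67) = 17755 and P(10, 68) = 18292; 18225 is not s-gonal.
s = 11: P(11, 64) = 18208 and P(11, 65) = 18785; 18225 is not s-gonal.
Hits: s ∈ {4} → 1.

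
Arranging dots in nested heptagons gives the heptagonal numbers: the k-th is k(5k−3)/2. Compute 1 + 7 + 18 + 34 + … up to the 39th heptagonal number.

Σ i(5i−3)/2 = (5Σi² − 3Σi) / 2 over i = 1..39.
Σi = 780 and Σi² = 20540.
(5·20540 − 3·780) / 2 = 100360/2 = 50180.

50180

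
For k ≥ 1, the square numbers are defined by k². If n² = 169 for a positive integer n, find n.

We need n² = 169, so n = √169 = 13.

13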